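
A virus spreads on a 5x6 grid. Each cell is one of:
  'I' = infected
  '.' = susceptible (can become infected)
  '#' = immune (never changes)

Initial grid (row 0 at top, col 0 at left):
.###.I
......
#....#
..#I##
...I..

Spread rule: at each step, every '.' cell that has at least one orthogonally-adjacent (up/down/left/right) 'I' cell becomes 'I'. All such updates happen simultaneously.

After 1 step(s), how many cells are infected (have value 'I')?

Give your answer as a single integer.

Answer: 8

Derivation:
Step 0 (initial): 3 infected
Step 1: +5 new -> 8 infected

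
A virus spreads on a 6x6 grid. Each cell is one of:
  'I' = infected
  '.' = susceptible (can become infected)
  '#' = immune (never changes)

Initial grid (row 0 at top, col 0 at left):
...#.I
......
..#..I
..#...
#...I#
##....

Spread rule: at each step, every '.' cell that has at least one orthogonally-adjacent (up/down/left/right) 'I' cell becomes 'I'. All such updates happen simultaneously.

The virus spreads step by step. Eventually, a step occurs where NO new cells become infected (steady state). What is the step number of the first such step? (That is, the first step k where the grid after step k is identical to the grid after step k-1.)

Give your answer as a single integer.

Answer: 8

Derivation:
Step 0 (initial): 3 infected
Step 1: +7 new -> 10 infected
Step 2: +6 new -> 16 infected
Step 3: +3 new -> 19 infected
Step 4: +2 new -> 21 infected
Step 5: +4 new -> 25 infected
Step 6: +3 new -> 28 infected
Step 7: +1 new -> 29 infected
Step 8: +0 new -> 29 infected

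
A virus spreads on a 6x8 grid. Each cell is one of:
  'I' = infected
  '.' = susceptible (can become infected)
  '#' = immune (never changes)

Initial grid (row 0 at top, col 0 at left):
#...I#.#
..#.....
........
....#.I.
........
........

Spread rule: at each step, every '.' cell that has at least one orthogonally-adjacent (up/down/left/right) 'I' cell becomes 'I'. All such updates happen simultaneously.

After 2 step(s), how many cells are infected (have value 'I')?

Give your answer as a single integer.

Answer: 18

Derivation:
Step 0 (initial): 2 infected
Step 1: +6 new -> 8 infected
Step 2: +10 new -> 18 infected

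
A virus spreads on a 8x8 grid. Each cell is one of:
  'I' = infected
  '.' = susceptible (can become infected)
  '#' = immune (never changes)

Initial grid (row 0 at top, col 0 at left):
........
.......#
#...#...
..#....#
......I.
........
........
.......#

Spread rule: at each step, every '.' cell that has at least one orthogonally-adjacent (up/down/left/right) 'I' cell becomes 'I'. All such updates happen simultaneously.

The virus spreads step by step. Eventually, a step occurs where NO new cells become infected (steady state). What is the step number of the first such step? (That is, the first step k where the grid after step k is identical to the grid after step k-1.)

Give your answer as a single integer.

Answer: 11

Derivation:
Step 0 (initial): 1 infected
Step 1: +4 new -> 5 infected
Step 2: +6 new -> 11 infected
Step 3: +9 new -> 20 infected
Step 4: +7 new -> 27 infected
Step 5: +8 new -> 35 infected
Step 6: +8 new -> 43 infected
Step 7: +7 new -> 50 infected
Step 8: +4 new -> 54 infected
Step 9: +3 new -> 57 infected
Step 10: +1 new -> 58 infected
Step 11: +0 new -> 58 infected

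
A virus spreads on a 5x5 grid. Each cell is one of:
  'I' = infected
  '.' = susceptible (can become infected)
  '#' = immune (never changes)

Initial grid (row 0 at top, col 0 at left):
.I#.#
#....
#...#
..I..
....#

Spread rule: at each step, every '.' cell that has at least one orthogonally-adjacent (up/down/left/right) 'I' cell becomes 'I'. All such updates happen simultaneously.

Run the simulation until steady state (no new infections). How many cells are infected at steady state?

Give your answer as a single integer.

Step 0 (initial): 2 infected
Step 1: +6 new -> 8 infected
Step 2: +7 new -> 15 infected
Step 3: +2 new -> 17 infected
Step 4: +2 new -> 19 infected
Step 5: +0 new -> 19 infected

Answer: 19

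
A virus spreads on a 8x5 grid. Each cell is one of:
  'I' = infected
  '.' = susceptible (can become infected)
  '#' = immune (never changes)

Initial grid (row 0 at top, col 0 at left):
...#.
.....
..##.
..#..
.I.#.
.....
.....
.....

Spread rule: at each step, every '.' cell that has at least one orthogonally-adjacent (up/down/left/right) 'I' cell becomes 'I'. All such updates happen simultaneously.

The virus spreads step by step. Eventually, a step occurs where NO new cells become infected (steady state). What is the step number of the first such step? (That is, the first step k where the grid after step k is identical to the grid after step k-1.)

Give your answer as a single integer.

Step 0 (initial): 1 infected
Step 1: +4 new -> 5 infected
Step 2: +5 new -> 10 infected
Step 3: +6 new -> 16 infected
Step 4: +7 new -> 23 infected
Step 5: +6 new -> 29 infected
Step 6: +3 new -> 32 infected
Step 7: +3 new -> 35 infected
Step 8: +0 new -> 35 infected

Answer: 8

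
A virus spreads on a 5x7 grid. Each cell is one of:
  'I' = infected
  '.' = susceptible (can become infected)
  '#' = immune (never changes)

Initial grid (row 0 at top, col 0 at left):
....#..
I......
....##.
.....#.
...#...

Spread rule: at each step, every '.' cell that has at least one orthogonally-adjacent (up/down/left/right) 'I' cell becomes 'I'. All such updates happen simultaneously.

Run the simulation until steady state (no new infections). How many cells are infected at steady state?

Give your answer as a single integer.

Step 0 (initial): 1 infected
Step 1: +3 new -> 4 infected
Step 2: +4 new -> 8 infected
Step 3: +5 new -> 13 infected
Step 4: +5 new -> 18 infected
Step 5: +3 new -> 21 infected
Step 6: +3 new -> 24 infected
Step 7: +3 new -> 27 infected
Step 8: +2 new -> 29 infected
Step 9: +1 new -> 30 infected
Step 10: +0 new -> 30 infected

Answer: 30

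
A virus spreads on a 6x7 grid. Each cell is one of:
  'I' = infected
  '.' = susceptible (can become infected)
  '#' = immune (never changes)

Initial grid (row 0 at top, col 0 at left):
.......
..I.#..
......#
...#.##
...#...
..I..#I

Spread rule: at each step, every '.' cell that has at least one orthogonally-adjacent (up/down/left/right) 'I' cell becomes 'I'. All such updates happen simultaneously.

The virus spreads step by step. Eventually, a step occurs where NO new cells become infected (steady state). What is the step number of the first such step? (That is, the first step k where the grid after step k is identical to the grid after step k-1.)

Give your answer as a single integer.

Answer: 7

Derivation:
Step 0 (initial): 3 infected
Step 1: +8 new -> 11 infected
Step 2: +10 new -> 21 infected
Step 3: +7 new -> 28 infected
Step 4: +4 new -> 32 infected
Step 5: +2 new -> 34 infected
Step 6: +1 new -> 35 infected
Step 7: +0 new -> 35 infected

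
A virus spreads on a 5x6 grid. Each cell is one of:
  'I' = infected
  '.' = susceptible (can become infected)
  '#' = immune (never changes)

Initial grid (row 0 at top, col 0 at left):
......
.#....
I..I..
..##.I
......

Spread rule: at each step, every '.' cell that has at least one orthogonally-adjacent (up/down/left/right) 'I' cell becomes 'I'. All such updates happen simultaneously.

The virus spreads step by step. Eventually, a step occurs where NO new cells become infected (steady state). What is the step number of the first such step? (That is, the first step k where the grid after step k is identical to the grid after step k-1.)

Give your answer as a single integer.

Answer: 5

Derivation:
Step 0 (initial): 3 infected
Step 1: +9 new -> 12 infected
Step 2: +8 new -> 20 infected
Step 3: +6 new -> 26 infected
Step 4: +1 new -> 27 infected
Step 5: +0 new -> 27 infected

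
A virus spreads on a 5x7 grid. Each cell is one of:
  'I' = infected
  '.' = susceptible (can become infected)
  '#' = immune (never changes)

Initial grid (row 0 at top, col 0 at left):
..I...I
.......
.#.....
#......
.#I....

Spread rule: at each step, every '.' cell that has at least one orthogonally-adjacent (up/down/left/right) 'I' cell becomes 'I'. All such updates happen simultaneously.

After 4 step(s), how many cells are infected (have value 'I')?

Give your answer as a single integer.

Step 0 (initial): 3 infected
Step 1: +7 new -> 10 infected
Step 2: +10 new -> 20 infected
Step 3: +7 new -> 27 infected
Step 4: +4 new -> 31 infected

Answer: 31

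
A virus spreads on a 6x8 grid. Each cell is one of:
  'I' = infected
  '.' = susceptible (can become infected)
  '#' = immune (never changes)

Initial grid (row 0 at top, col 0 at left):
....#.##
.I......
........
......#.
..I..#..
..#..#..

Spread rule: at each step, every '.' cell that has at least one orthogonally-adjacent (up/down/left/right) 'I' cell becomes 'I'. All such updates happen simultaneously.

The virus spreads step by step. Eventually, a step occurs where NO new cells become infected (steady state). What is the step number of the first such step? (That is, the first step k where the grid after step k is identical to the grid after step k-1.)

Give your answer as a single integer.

Answer: 12

Derivation:
Step 0 (initial): 2 infected
Step 1: +7 new -> 9 infected
Step 2: +11 new -> 20 infected
Step 3: +7 new -> 27 infected
Step 4: +3 new -> 30 infected
Step 5: +3 new -> 33 infected
Step 6: +2 new -> 35 infected
Step 7: +1 new -> 36 infected
Step 8: +1 new -> 37 infected
Step 9: +1 new -> 38 infected
Step 10: +2 new -> 40 infected
Step 11: +1 new -> 41 infected
Step 12: +0 new -> 41 infected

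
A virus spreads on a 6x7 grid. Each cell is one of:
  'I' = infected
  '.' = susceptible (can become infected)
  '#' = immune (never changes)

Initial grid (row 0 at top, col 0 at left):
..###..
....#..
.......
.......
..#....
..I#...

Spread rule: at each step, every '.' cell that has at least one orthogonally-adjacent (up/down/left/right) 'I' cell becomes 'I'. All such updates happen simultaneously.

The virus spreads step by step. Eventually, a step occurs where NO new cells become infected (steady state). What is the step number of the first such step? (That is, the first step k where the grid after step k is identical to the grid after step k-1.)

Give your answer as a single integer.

Step 0 (initial): 1 infected
Step 1: +1 new -> 2 infected
Step 2: +2 new -> 4 infected
Step 3: +2 new -> 6 infected
Step 4: +3 new -> 9 infected
Step 5: +4 new -> 13 infected
Step 6: +6 new -> 19 infected
Step 7: +5 new -> 24 infected
Step 8: +4 new -> 28 infected
Step 9: +4 new -> 32 infected
Step 10: +3 new -> 35 infected
Step 11: +1 new -> 36 infected
Step 12: +0 new -> 36 infected

Answer: 12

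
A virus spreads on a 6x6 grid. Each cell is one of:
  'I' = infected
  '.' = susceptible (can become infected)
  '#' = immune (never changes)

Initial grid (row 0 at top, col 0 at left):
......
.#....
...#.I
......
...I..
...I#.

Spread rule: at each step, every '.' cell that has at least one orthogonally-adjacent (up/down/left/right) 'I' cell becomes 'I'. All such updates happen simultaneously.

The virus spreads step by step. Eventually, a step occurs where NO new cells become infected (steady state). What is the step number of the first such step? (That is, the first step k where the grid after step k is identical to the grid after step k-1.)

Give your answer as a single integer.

Step 0 (initial): 3 infected
Step 1: +7 new -> 10 infected
Step 2: +7 new -> 17 infected
Step 3: +7 new -> 24 infected
Step 4: +4 new -> 28 infected
Step 5: +2 new -> 30 infected
Step 6: +2 new -> 32 infected
Step 7: +1 new -> 33 infected
Step 8: +0 new -> 33 infected

Answer: 8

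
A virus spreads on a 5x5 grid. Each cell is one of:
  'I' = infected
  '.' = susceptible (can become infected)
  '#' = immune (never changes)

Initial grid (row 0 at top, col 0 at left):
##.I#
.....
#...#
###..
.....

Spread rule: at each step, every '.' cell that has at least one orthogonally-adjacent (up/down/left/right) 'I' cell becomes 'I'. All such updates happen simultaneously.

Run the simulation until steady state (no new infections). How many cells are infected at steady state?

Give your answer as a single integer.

Answer: 17

Derivation:
Step 0 (initial): 1 infected
Step 1: +2 new -> 3 infected
Step 2: +3 new -> 6 infected
Step 3: +3 new -> 9 infected
Step 4: +4 new -> 13 infected
Step 5: +2 new -> 15 infected
Step 6: +1 new -> 16 infected
Step 7: +1 new -> 17 infected
Step 8: +0 new -> 17 infected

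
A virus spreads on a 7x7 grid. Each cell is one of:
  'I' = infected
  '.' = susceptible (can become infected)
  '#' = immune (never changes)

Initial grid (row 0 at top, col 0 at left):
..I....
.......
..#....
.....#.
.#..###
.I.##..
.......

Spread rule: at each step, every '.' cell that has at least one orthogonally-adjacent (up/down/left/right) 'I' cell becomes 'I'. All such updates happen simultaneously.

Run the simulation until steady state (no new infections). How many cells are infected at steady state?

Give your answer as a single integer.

Step 0 (initial): 2 infected
Step 1: +6 new -> 8 infected
Step 2: +8 new -> 16 infected
Step 3: +9 new -> 25 infected
Step 4: +7 new -> 32 infected
Step 5: +4 new -> 36 infected
Step 6: +3 new -> 39 infected
Step 7: +2 new -> 41 infected
Step 8: +0 new -> 41 infected

Answer: 41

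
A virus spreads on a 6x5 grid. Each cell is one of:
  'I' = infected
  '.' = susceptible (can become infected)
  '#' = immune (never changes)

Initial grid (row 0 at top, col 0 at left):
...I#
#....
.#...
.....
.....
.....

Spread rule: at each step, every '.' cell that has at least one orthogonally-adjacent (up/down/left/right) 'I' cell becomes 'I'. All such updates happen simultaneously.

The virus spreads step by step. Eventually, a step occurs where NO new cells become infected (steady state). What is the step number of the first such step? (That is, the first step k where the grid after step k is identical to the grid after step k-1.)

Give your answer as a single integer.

Answer: 9

Derivation:
Step 0 (initial): 1 infected
Step 1: +2 new -> 3 infected
Step 2: +4 new -> 7 infected
Step 3: +5 new -> 12 infected
Step 4: +3 new -> 15 infected
Step 5: +4 new -> 19 infected
Step 6: +4 new -> 23 infected
Step 7: +3 new -> 26 infected
Step 8: +1 new -> 27 infected
Step 9: +0 new -> 27 infected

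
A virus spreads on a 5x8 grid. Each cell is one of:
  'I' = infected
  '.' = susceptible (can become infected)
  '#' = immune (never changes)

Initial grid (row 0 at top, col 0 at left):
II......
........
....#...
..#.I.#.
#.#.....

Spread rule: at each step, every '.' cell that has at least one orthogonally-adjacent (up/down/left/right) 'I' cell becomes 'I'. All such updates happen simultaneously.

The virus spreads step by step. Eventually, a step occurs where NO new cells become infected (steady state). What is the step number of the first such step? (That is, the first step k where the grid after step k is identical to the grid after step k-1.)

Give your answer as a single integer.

Step 0 (initial): 3 infected
Step 1: +6 new -> 9 infected
Step 2: +8 new -> 17 infected
Step 3: +8 new -> 25 infected
Step 4: +6 new -> 31 infected
Step 5: +3 new -> 34 infected
Step 6: +1 new -> 35 infected
Step 7: +0 new -> 35 infected

Answer: 7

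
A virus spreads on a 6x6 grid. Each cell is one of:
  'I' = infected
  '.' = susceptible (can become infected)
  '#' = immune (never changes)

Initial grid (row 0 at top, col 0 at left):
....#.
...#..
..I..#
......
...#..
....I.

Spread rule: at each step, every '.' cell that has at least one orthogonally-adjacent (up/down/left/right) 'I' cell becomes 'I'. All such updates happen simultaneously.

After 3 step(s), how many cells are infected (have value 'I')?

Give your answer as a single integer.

Step 0 (initial): 2 infected
Step 1: +7 new -> 9 infected
Step 2: +10 new -> 19 infected
Step 3: +8 new -> 27 infected

Answer: 27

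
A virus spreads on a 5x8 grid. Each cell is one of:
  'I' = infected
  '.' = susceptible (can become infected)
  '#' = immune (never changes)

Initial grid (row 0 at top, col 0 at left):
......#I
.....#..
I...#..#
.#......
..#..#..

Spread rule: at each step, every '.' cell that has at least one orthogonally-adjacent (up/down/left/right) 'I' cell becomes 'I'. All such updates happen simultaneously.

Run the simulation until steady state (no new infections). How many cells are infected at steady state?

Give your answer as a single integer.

Step 0 (initial): 2 infected
Step 1: +4 new -> 6 infected
Step 2: +5 new -> 11 infected
Step 3: +6 new -> 17 infected
Step 4: +5 new -> 22 infected
Step 5: +7 new -> 29 infected
Step 6: +3 new -> 32 infected
Step 7: +1 new -> 33 infected
Step 8: +0 new -> 33 infected

Answer: 33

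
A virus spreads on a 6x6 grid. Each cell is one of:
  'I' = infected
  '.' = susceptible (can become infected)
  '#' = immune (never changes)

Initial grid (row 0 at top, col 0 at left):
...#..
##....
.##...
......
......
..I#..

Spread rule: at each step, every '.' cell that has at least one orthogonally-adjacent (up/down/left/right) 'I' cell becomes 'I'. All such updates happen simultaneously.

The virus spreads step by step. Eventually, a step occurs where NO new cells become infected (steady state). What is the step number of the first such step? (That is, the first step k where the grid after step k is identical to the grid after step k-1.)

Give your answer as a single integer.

Step 0 (initial): 1 infected
Step 1: +2 new -> 3 infected
Step 2: +4 new -> 7 infected
Step 3: +4 new -> 11 infected
Step 4: +5 new -> 16 infected
Step 5: +5 new -> 21 infected
Step 6: +3 new -> 24 infected
Step 7: +3 new -> 27 infected
Step 8: +2 new -> 29 infected
Step 9: +1 new -> 30 infected
Step 10: +0 new -> 30 infected

Answer: 10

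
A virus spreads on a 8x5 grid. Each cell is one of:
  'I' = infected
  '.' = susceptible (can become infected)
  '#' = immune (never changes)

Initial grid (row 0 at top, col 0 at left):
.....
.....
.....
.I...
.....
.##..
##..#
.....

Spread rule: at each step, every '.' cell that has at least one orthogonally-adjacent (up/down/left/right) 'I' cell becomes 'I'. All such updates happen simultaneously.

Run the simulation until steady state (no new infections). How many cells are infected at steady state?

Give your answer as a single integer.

Answer: 35

Derivation:
Step 0 (initial): 1 infected
Step 1: +4 new -> 5 infected
Step 2: +6 new -> 11 infected
Step 3: +7 new -> 18 infected
Step 4: +6 new -> 24 infected
Step 5: +4 new -> 28 infected
Step 6: +3 new -> 31 infected
Step 7: +2 new -> 33 infected
Step 8: +1 new -> 34 infected
Step 9: +1 new -> 35 infected
Step 10: +0 new -> 35 infected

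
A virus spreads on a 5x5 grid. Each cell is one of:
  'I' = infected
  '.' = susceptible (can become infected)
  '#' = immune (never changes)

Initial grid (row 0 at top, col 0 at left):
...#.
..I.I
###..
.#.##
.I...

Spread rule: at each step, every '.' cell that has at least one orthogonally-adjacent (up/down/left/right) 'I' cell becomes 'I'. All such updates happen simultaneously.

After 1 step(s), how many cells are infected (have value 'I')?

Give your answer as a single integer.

Step 0 (initial): 3 infected
Step 1: +7 new -> 10 infected

Answer: 10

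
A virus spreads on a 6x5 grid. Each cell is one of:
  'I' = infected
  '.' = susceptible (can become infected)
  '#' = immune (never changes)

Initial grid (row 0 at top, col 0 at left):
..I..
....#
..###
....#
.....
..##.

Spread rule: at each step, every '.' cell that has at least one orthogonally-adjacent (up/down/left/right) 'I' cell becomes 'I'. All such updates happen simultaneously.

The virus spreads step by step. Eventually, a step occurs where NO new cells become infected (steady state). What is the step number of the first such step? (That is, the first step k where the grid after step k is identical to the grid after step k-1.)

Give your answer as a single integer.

Answer: 10

Derivation:
Step 0 (initial): 1 infected
Step 1: +3 new -> 4 infected
Step 2: +4 new -> 8 infected
Step 3: +2 new -> 10 infected
Step 4: +2 new -> 12 infected
Step 5: +3 new -> 15 infected
Step 6: +4 new -> 19 infected
Step 7: +2 new -> 21 infected
Step 8: +1 new -> 22 infected
Step 9: +1 new -> 23 infected
Step 10: +0 new -> 23 infected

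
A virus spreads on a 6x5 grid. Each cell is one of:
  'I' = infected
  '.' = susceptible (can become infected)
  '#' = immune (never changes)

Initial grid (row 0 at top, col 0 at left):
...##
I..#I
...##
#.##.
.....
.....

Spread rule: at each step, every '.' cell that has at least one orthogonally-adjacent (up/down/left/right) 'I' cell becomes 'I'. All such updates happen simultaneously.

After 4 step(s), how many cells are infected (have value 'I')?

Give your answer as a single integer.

Step 0 (initial): 2 infected
Step 1: +3 new -> 5 infected
Step 2: +3 new -> 8 infected
Step 3: +3 new -> 11 infected
Step 4: +1 new -> 12 infected

Answer: 12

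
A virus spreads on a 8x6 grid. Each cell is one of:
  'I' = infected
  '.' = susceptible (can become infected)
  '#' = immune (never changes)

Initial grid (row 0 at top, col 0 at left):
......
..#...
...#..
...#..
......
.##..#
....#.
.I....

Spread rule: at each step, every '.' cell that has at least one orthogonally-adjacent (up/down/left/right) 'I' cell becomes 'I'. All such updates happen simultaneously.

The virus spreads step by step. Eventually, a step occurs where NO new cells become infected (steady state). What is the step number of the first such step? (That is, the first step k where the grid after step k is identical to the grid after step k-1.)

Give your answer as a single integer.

Step 0 (initial): 1 infected
Step 1: +3 new -> 4 infected
Step 2: +3 new -> 7 infected
Step 3: +3 new -> 10 infected
Step 4: +3 new -> 13 infected
Step 5: +5 new -> 18 infected
Step 6: +4 new -> 22 infected
Step 7: +5 new -> 27 infected
Step 8: +5 new -> 32 infected
Step 9: +3 new -> 35 infected
Step 10: +4 new -> 39 infected
Step 11: +2 new -> 41 infected
Step 12: +0 new -> 41 infected

Answer: 12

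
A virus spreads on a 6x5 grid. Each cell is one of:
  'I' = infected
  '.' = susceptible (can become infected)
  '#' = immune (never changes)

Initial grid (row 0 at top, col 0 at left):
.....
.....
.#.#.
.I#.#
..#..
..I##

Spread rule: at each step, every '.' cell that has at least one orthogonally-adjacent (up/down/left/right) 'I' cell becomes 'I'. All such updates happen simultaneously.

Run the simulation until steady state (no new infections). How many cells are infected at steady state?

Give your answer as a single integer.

Answer: 20

Derivation:
Step 0 (initial): 2 infected
Step 1: +3 new -> 5 infected
Step 2: +3 new -> 8 infected
Step 3: +1 new -> 9 infected
Step 4: +2 new -> 11 infected
Step 5: +2 new -> 13 infected
Step 6: +3 new -> 16 infected
Step 7: +2 new -> 18 infected
Step 8: +2 new -> 20 infected
Step 9: +0 new -> 20 infected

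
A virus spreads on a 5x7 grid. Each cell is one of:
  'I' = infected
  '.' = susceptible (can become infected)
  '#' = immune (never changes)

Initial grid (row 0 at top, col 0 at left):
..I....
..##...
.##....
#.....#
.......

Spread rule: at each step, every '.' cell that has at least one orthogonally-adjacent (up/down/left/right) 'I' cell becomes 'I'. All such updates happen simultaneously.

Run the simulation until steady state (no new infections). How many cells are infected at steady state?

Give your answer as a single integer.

Step 0 (initial): 1 infected
Step 1: +2 new -> 3 infected
Step 2: +3 new -> 6 infected
Step 3: +3 new -> 9 infected
Step 4: +4 new -> 13 infected
Step 5: +4 new -> 17 infected
Step 6: +4 new -> 21 infected
Step 7: +3 new -> 24 infected
Step 8: +3 new -> 27 infected
Step 9: +1 new -> 28 infected
Step 10: +1 new -> 29 infected
Step 11: +0 new -> 29 infected

Answer: 29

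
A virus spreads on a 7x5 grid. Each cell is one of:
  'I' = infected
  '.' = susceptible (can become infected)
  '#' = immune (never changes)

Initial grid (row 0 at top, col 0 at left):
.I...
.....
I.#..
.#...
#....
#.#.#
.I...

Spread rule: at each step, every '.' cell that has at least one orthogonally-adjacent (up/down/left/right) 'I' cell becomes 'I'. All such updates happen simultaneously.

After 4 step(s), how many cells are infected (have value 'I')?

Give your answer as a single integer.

Step 0 (initial): 3 infected
Step 1: +9 new -> 12 infected
Step 2: +4 new -> 16 infected
Step 3: +5 new -> 21 infected
Step 4: +4 new -> 25 infected

Answer: 25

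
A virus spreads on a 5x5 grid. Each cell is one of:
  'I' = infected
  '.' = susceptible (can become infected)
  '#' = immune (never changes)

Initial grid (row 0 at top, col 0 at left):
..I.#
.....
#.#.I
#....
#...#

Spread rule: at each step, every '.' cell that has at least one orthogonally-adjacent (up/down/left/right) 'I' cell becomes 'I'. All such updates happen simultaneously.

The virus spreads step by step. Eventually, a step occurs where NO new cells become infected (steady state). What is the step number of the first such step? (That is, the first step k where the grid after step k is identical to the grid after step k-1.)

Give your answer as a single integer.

Answer: 6

Derivation:
Step 0 (initial): 2 infected
Step 1: +6 new -> 8 infected
Step 2: +4 new -> 12 infected
Step 3: +4 new -> 16 infected
Step 4: +2 new -> 18 infected
Step 5: +1 new -> 19 infected
Step 6: +0 new -> 19 infected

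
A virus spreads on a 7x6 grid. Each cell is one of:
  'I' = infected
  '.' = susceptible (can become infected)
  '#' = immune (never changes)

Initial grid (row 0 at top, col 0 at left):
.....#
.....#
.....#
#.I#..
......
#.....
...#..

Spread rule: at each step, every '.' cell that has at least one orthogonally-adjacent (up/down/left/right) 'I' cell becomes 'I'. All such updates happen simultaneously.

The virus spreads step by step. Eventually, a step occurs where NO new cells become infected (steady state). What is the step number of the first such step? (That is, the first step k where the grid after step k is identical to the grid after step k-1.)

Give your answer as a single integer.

Answer: 7

Derivation:
Step 0 (initial): 1 infected
Step 1: +3 new -> 4 infected
Step 2: +6 new -> 10 infected
Step 3: +10 new -> 20 infected
Step 4: +8 new -> 28 infected
Step 5: +6 new -> 34 infected
Step 6: +1 new -> 35 infected
Step 7: +0 new -> 35 infected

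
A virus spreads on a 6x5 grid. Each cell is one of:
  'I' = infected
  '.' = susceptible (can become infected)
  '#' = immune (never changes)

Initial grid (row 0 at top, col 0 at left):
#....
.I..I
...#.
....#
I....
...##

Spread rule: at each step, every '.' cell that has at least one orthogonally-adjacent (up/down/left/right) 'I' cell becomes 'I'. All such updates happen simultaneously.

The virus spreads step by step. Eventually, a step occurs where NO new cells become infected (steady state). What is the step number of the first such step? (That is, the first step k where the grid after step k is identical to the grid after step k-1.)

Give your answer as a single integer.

Answer: 5

Derivation:
Step 0 (initial): 3 infected
Step 1: +10 new -> 13 infected
Step 2: +7 new -> 20 infected
Step 3: +3 new -> 23 infected
Step 4: +2 new -> 25 infected
Step 5: +0 new -> 25 infected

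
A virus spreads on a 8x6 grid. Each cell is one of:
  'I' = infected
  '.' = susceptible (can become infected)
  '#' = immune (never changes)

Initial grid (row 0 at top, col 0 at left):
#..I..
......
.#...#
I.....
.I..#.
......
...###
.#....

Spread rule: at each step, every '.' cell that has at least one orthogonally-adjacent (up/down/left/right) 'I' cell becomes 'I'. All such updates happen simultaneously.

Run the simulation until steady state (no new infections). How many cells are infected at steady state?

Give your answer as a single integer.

Answer: 40

Derivation:
Step 0 (initial): 3 infected
Step 1: +8 new -> 11 infected
Step 2: +11 new -> 22 infected
Step 3: +8 new -> 30 infected
Step 4: +4 new -> 34 infected
Step 5: +3 new -> 37 infected
Step 6: +2 new -> 39 infected
Step 7: +1 new -> 40 infected
Step 8: +0 new -> 40 infected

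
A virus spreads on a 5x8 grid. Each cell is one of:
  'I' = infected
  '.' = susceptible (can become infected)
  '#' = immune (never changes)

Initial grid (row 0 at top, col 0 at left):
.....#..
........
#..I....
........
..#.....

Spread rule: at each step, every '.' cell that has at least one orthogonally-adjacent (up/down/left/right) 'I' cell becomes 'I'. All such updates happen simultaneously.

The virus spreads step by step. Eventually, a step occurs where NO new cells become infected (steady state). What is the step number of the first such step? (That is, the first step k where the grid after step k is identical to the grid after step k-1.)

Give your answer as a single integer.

Step 0 (initial): 1 infected
Step 1: +4 new -> 5 infected
Step 2: +8 new -> 13 infected
Step 3: +8 new -> 21 infected
Step 4: +8 new -> 29 infected
Step 5: +6 new -> 35 infected
Step 6: +2 new -> 37 infected
Step 7: +0 new -> 37 infected

Answer: 7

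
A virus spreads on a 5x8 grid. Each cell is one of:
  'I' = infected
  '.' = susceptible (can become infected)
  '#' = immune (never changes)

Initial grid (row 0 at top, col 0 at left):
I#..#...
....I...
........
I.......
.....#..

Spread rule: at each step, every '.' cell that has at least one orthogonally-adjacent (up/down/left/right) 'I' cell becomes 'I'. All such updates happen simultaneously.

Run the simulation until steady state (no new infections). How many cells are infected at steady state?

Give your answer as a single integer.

Step 0 (initial): 3 infected
Step 1: +7 new -> 10 infected
Step 2: +11 new -> 21 infected
Step 3: +9 new -> 30 infected
Step 4: +4 new -> 34 infected
Step 5: +2 new -> 36 infected
Step 6: +1 new -> 37 infected
Step 7: +0 new -> 37 infected

Answer: 37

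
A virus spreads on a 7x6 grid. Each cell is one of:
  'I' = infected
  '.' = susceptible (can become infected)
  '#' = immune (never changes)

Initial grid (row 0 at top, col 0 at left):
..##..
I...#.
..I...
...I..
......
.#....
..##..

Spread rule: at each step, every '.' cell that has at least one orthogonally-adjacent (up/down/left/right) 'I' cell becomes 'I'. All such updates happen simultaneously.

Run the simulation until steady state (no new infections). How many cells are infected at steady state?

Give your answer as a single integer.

Step 0 (initial): 3 infected
Step 1: +9 new -> 12 infected
Step 2: +9 new -> 21 infected
Step 3: +6 new -> 27 infected
Step 4: +4 new -> 31 infected
Step 5: +3 new -> 34 infected
Step 6: +2 new -> 36 infected
Step 7: +0 new -> 36 infected

Answer: 36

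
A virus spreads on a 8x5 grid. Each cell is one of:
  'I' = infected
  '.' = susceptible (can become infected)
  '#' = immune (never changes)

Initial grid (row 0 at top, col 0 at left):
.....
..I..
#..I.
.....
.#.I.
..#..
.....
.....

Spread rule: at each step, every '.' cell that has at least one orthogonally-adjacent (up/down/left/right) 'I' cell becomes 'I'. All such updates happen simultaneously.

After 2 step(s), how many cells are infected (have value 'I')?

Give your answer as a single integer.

Answer: 21

Derivation:
Step 0 (initial): 3 infected
Step 1: +9 new -> 12 infected
Step 2: +9 new -> 21 infected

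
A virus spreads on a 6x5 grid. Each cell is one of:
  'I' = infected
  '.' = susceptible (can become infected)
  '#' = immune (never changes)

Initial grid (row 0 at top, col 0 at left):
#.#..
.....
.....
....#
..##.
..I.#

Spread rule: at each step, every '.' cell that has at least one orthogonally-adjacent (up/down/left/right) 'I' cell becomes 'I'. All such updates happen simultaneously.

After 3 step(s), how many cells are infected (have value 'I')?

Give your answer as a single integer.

Answer: 7

Derivation:
Step 0 (initial): 1 infected
Step 1: +2 new -> 3 infected
Step 2: +2 new -> 5 infected
Step 3: +2 new -> 7 infected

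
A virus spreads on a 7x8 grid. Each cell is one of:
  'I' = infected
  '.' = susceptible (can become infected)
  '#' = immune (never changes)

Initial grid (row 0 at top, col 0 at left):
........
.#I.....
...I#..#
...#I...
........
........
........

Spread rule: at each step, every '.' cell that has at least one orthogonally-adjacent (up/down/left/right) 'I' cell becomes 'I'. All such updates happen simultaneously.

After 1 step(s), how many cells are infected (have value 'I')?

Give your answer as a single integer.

Answer: 8

Derivation:
Step 0 (initial): 3 infected
Step 1: +5 new -> 8 infected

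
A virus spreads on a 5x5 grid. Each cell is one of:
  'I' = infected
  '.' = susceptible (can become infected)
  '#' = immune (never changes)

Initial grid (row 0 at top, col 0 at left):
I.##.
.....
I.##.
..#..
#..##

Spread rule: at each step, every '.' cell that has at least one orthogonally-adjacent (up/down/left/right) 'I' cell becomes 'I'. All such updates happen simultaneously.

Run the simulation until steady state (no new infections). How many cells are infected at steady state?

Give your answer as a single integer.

Step 0 (initial): 2 infected
Step 1: +4 new -> 6 infected
Step 2: +2 new -> 8 infected
Step 3: +2 new -> 10 infected
Step 4: +2 new -> 12 infected
Step 5: +1 new -> 13 infected
Step 6: +2 new -> 15 infected
Step 7: +1 new -> 16 infected
Step 8: +1 new -> 17 infected
Step 9: +0 new -> 17 infected

Answer: 17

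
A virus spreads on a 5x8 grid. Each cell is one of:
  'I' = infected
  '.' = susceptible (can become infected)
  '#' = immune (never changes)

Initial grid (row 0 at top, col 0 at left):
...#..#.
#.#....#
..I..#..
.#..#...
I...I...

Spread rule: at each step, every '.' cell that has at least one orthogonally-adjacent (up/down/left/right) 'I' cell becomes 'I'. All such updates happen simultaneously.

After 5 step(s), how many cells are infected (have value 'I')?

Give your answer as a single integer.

Answer: 31

Derivation:
Step 0 (initial): 3 infected
Step 1: +7 new -> 10 infected
Step 2: +8 new -> 18 infected
Step 3: +4 new -> 22 infected
Step 4: +6 new -> 28 infected
Step 5: +3 new -> 31 infected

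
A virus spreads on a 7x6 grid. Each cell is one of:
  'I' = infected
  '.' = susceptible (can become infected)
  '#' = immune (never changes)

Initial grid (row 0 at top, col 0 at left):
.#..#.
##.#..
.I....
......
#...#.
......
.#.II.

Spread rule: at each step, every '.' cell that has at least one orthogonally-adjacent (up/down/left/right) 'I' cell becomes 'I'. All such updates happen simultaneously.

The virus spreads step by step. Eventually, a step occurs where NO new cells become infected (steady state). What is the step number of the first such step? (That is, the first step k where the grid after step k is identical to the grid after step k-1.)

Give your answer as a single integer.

Step 0 (initial): 3 infected
Step 1: +7 new -> 10 infected
Step 2: +8 new -> 18 infected
Step 3: +6 new -> 24 infected
Step 4: +6 new -> 30 infected
Step 5: +2 new -> 32 infected
Step 6: +1 new -> 33 infected
Step 7: +0 new -> 33 infected

Answer: 7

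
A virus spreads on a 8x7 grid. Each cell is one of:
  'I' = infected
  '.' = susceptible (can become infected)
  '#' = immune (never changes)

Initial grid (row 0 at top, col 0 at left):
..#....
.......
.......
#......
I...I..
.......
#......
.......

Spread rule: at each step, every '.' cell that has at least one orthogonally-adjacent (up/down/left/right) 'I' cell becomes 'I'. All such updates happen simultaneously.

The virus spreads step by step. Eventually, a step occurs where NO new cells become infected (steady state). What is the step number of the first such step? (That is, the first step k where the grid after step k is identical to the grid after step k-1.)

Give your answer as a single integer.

Answer: 7

Derivation:
Step 0 (initial): 2 infected
Step 1: +6 new -> 8 infected
Step 2: +10 new -> 18 infected
Step 3: +12 new -> 30 infected
Step 4: +12 new -> 42 infected
Step 5: +9 new -> 51 infected
Step 6: +2 new -> 53 infected
Step 7: +0 new -> 53 infected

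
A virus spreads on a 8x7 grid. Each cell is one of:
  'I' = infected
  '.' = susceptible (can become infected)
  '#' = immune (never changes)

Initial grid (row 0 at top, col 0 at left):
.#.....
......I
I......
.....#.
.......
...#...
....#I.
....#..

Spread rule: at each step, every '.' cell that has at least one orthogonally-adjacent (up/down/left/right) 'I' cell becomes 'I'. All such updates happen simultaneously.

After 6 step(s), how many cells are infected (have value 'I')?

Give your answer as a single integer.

Answer: 48

Derivation:
Step 0 (initial): 3 infected
Step 1: +9 new -> 12 infected
Step 2: +13 new -> 25 infected
Step 3: +10 new -> 35 infected
Step 4: +8 new -> 43 infected
Step 5: +3 new -> 46 infected
Step 6: +2 new -> 48 infected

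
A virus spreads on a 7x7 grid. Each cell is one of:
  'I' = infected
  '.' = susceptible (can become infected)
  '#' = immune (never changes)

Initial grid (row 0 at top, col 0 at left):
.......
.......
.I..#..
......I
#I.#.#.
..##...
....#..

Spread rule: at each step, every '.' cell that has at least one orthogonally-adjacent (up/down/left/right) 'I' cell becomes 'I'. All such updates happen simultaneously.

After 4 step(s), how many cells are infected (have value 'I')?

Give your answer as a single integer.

Step 0 (initial): 3 infected
Step 1: +9 new -> 12 infected
Step 2: +12 new -> 24 infected
Step 3: +11 new -> 35 infected
Step 4: +6 new -> 41 infected

Answer: 41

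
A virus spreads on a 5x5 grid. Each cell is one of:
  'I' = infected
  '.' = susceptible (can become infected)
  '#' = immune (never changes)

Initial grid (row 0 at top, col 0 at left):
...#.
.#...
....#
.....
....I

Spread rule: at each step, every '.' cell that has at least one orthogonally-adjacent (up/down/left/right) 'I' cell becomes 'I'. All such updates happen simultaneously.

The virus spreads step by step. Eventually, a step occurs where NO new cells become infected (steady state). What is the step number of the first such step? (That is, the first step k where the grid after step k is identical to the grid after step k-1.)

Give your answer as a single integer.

Answer: 9

Derivation:
Step 0 (initial): 1 infected
Step 1: +2 new -> 3 infected
Step 2: +2 new -> 5 infected
Step 3: +3 new -> 8 infected
Step 4: +4 new -> 12 infected
Step 5: +4 new -> 16 infected
Step 6: +3 new -> 19 infected
Step 7: +2 new -> 21 infected
Step 8: +1 new -> 22 infected
Step 9: +0 new -> 22 infected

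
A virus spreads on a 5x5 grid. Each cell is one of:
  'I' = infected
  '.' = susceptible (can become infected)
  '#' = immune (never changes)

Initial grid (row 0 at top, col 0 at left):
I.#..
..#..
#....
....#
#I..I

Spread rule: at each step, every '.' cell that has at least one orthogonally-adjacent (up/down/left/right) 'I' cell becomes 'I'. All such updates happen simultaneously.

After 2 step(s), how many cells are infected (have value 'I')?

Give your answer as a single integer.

Step 0 (initial): 3 infected
Step 1: +5 new -> 8 infected
Step 2: +5 new -> 13 infected

Answer: 13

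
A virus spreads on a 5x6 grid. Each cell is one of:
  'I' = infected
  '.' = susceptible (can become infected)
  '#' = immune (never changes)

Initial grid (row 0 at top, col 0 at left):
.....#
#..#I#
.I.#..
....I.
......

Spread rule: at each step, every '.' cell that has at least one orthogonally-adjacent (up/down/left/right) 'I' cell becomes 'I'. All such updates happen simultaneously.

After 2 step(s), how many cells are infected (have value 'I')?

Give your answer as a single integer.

Answer: 21

Derivation:
Step 0 (initial): 3 infected
Step 1: +9 new -> 12 infected
Step 2: +9 new -> 21 infected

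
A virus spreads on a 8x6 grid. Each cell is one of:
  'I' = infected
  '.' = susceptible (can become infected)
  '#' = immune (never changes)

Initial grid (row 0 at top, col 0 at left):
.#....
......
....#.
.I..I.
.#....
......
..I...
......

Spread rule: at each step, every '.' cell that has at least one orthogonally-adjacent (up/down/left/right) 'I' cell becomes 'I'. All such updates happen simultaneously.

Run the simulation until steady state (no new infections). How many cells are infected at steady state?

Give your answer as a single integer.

Answer: 45

Derivation:
Step 0 (initial): 3 infected
Step 1: +10 new -> 13 infected
Step 2: +16 new -> 29 infected
Step 3: +9 new -> 38 infected
Step 4: +6 new -> 44 infected
Step 5: +1 new -> 45 infected
Step 6: +0 new -> 45 infected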